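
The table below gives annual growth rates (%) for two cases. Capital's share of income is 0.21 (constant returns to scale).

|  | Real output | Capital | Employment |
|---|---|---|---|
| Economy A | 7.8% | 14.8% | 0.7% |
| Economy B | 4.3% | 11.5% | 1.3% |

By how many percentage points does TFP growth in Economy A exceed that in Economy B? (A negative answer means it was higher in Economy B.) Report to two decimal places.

3.28 percentage points

Labor's share = 1 − 0.21 = 0.79.
Economy A: TFP = 7.8 − 3.108 − 0.553 = 4.139%.
Economy B: TFP = 4.3 − 2.415 − 1.027 = 0.858%.
Difference = 4.139 − (0.858) = 3.281 pp.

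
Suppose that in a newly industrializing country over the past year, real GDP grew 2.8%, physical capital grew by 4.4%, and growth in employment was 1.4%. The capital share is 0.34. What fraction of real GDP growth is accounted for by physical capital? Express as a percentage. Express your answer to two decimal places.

Physical capital contributed 0.34 × 4.4 = 1.496 pp.
Share of growth = 1.496 / 2.8 × 100 = 53.4286%.

53.43%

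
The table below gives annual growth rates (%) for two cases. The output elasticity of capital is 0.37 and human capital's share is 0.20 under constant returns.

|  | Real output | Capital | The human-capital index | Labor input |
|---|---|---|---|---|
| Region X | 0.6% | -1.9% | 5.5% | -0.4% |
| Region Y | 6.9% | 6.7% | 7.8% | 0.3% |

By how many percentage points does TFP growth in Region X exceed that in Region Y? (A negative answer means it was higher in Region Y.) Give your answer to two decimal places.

-2.36 percentage points

Labor's share = 1 − 0.37 − 0.2 = 0.43.
Region X: TFP = 0.6 + 0.703 − 1.1 + 0.172 = 0.375%.
Region Y: TFP = 6.9 − 2.479 − 1.56 − 0.129 = 2.732%.
Difference = 0.375 − (2.732) = -2.357 pp.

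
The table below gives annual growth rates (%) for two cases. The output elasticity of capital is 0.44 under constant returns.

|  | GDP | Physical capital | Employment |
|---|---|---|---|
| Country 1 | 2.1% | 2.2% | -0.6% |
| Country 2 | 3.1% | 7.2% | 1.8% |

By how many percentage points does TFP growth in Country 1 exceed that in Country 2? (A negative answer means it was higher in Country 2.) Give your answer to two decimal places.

Labor's share = 1 − 0.44 = 0.56.
Country 1: TFP = 2.1 − 0.968 + 0.336 = 1.468%.
Country 2: TFP = 3.1 − 3.168 − 1.008 = -1.076%.
Difference = 1.468 − (-1.076) = 2.544 pp.

2.54 percentage points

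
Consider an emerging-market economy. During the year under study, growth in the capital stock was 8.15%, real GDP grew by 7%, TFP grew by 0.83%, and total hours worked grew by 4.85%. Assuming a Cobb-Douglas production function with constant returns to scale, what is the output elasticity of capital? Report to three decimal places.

gY = gA + α·gK + (1−α)·gL, so gY − gA − gL = α(gK − gL).
7 − 0.83 − 4.85 = α × (8.15 − 4.85).
1.32 = 3.3 α, so α = 0.4.

0.400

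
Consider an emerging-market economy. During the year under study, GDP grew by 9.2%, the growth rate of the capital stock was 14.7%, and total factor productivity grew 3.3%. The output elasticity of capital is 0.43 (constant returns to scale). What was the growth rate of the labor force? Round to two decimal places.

-0.74%

Labor's share = 1 − 0.43 = 0.57.
gY = gA + 0.43×14.7 + 0.57×g.
0.57×g = 9.2 − 3.3 − 6.321 = -0.421.
g = -0.421 / 0.57 = -0.7386%.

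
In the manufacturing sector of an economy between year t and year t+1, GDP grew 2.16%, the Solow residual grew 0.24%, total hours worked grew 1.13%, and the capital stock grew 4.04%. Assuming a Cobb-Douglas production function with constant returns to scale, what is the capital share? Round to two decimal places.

gY = gA + α·gK + (1−α)·gL, so gY − gA − gL = α(gK − gL).
2.16 − 0.24 − 1.13 = α × (4.04 − 1.13).
0.79 = 2.91 α, so α = 0.2715.

The capital share is 0.27.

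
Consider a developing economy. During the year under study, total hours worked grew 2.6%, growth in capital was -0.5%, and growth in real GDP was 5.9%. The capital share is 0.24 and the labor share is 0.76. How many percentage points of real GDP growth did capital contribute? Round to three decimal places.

Contribution = share × growth = 0.24 × (-0.5) = -0.12 pp.

-0.120 pp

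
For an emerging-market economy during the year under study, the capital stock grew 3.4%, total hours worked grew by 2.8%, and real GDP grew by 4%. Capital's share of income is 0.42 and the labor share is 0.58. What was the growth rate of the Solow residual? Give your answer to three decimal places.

0.948%

Labor's share = 1 − 0.42 = 0.58.
The capital stock: 0.42 × 3.4 = 1.428 pp.
Total hours worked: 0.58 × 2.8 = 1.624 pp.
TFP growth = 4 − 3.052 = 0.948%.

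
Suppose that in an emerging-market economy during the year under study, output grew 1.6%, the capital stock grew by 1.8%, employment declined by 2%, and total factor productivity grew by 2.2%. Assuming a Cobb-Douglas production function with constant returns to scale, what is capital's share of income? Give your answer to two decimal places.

Capital's share of income is 0.37.

gY = gA + α·gK + (1−α)·gL, so gY − gA − gL = α(gK − gL).
1.6 − 2.2 + 2 = α × (1.8 − (-2)).
1.4 = 3.8 α, so α = 0.3684.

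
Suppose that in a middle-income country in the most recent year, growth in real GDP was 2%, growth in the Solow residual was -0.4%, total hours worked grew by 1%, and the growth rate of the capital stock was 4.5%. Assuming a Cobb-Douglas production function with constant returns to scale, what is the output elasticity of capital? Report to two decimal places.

gY = gA + α·gK + (1−α)·gL, so gY − gA − gL = α(gK − gL).
2 + 0.4 − 1 = α × (4.5 − 1).
1.4 = 3.5 α, so α = 0.4.

0.40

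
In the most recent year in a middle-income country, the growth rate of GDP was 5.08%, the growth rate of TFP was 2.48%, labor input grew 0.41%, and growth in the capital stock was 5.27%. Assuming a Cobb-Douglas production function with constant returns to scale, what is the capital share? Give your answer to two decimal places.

gY = gA + α·gK + (1−α)·gL, so gY − gA − gL = α(gK − gL).
5.08 − 2.48 − 0.41 = α × (5.27 − 0.41).
2.19 = 4.86 α, so α = 0.4506.

The capital share is 0.45.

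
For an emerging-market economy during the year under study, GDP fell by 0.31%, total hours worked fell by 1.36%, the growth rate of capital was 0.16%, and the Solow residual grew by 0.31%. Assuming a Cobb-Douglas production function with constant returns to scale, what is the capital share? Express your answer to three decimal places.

gY = gA + α·gK + (1−α)·gL, so gY − gA − gL = α(gK − gL).
-0.31 − 0.31 + 1.36 = α × (0.16 − (-1.36)).
0.74 = 1.52 α, so α = 0.48684.

The capital share is 0.487.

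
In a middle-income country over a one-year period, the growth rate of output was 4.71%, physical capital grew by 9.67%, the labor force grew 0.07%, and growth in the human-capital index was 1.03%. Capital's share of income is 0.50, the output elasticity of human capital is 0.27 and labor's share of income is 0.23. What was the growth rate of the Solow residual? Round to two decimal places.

Labor's share = 1 − 0.5 − 0.27 = 0.23.
Physical capital: 0.5 × 9.67 = 4.835 pp.
The human-capital index: 0.27 × 1.03 = 0.2781 pp.
The labor force: 0.23 × 0.07 = 0.0161 pp.
TFP growth = 4.71 − 5.1292 = -0.4192%.

-0.42%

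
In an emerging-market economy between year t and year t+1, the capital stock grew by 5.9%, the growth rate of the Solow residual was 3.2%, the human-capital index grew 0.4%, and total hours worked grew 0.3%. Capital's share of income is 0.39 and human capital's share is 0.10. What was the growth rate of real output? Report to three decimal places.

Labor's share = 1 − 0.39 − 0.1 = 0.51.
The capital stock: 0.39 × 5.9 = 2.301 pp.
The human-capital index: 0.1 × 0.4 = 0.04 pp.
Total hours worked: 0.51 × 0.3 = 0.153 pp.
Output growth = 3.2 + 2.494 = 5.694%.

Real output grew 5.694%.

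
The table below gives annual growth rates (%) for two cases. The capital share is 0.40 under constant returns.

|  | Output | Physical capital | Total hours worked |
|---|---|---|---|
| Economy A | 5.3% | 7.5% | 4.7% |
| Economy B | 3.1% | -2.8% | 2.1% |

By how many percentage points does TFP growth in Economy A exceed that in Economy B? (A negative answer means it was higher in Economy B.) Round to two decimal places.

-3.48 percentage points

Labor's share = 1 − 0.4 = 0.6.
Economy A: TFP = 5.3 − 3 − 2.82 = -0.52%.
Economy B: TFP = 3.1 + 1.12 − 1.26 = 2.96%.
Difference = -0.52 − (2.96) = -3.48 pp.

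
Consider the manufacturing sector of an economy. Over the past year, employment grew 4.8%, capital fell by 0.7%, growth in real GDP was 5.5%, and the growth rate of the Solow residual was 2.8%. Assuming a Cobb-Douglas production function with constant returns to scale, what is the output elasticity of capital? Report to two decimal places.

gY = gA + α·gK + (1−α)·gL, so gY − gA − gL = α(gK − gL).
5.5 − 2.8 − 4.8 = α × (-0.7 − 4.8).
-2.1 = -5.5 α, so α = 0.3818.

α = 0.38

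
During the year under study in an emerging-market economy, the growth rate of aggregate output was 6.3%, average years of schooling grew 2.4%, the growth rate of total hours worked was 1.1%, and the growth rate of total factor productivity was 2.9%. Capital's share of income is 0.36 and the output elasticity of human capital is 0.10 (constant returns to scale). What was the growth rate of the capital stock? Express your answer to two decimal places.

The capital stock grew 7.13%.

Labor's share = 1 − 0.36 − 0.1 = 0.54.
gY = gA + 0.1×2.4 + 0.54×1.1 + 0.36×g.
0.36×g = 6.3 − 2.9 − 0.834 = 2.566.
g = 2.566 / 0.36 = 7.1278%.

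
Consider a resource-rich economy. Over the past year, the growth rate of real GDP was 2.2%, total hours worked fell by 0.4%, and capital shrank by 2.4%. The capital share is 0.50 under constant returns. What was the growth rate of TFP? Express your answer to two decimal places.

Labor's share = 1 − 0.5 = 0.5.
Capital: 0.5 × (-2.4) = -1.2 pp.
Total hours worked: 0.5 × (-0.4) = -0.2 pp.
TFP growth = 2.2 + 1.4 = 3.6%.

TFP growth was 3.60%.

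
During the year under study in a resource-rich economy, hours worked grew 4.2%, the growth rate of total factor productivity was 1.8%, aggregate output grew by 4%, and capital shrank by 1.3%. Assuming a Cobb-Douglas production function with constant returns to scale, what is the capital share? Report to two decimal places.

gY = gA + α·gK + (1−α)·gL, so gY − gA − gL = α(gK − gL).
4 − 1.8 − 4.2 = α × (-1.3 − 4.2).
-2 = -5.5 α, so α = 0.3636.

0.36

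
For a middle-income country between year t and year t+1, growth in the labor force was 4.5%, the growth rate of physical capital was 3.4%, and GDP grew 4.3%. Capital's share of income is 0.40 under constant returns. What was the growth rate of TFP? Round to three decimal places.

0.240%

Labor's share = 1 − 0.4 = 0.6.
Physical capital: 0.4 × 3.4 = 1.36 pp.
The labor force: 0.6 × 4.5 = 2.7 pp.
TFP growth = 4.3 − 4.06 = 0.24%.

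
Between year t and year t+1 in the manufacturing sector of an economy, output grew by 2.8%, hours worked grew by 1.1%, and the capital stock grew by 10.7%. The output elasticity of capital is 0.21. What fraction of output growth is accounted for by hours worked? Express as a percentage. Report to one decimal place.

Hours worked accounted for 31.0% of growth.

Labor's share = 1 − 0.21 = 0.79.
Hours worked contributed 0.79 × 1.1 = 0.869 pp.
Share of growth = 0.869 / 2.8 × 100 = 31.036%.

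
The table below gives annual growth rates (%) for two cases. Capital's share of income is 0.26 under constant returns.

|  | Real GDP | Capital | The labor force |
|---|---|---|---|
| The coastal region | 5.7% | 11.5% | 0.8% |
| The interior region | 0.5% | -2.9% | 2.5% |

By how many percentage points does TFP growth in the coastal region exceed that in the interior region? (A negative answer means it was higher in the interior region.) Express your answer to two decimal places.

Labor's share = 1 − 0.26 = 0.74.
The coastal region: TFP = 5.7 − 2.99 − 0.592 = 2.118%.
The interior region: TFP = 0.5 + 0.754 − 1.85 = -0.596%.
Difference = 2.118 − (-0.596) = 2.714 pp.

2.71 percentage points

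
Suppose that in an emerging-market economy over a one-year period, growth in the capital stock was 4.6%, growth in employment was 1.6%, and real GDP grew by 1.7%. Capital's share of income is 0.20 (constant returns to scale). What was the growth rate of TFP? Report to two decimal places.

Labor's share = 1 − 0.2 = 0.8.
The capital stock: 0.2 × 4.6 = 0.92 pp.
Employment: 0.8 × 1.6 = 1.28 pp.
TFP growth = 1.7 − 2.2 = -0.5%.

-0.50%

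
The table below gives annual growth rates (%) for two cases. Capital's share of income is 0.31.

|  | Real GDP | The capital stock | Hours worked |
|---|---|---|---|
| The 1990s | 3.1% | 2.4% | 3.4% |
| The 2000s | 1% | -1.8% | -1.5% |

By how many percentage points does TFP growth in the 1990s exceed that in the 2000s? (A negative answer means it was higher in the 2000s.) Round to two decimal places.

Labor's share = 1 − 0.31 = 0.69.
The 1990s: TFP = 3.1 − 0.744 − 2.346 = 0.01%.
The 2000s: TFP = 1 + 0.558 + 1.035 = 2.593%.
Difference = 0.01 − (2.593) = -2.583 pp.

-2.58 percentage points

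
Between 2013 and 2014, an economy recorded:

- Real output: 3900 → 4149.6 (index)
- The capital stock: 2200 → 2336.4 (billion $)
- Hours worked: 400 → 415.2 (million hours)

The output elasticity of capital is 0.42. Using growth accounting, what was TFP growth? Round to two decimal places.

Real output growth = (4149.6 − 3900) / 3900 = 6.4%.
The capital stock growth = (2336.4 − 2200) / 2200 = 6.2%.
Hours worked growth = (415.2 − 400) / 400 = 3.8%.
Labor's share = 1 − 0.42 = 0.58.
The capital stock: 0.42 × 6.2 = 2.604 pp.
Hours worked: 0.58 × 3.8 = 2.204 pp.
TFP growth = 6.4 − 4.808 = 1.592%.

1.59%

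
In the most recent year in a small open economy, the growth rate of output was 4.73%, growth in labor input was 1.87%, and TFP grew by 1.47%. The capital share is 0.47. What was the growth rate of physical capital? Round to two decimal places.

Labor's share = 1 − 0.47 = 0.53.
gY = gA + 0.53×1.87 + 0.47×g.
0.47×g = 4.73 − 1.47 − 0.9911 = 2.2689.
g = 2.2689 / 0.47 = 4.8274%.

Physical capital growth was 4.83%.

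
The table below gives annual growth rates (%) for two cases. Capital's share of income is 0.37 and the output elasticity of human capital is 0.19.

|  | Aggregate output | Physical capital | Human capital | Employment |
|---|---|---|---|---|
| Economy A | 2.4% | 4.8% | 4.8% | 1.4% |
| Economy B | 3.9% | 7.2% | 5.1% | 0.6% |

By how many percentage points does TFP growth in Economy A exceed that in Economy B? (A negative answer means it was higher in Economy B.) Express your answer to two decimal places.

-0.91 percentage points

Labor's share = 1 − 0.37 − 0.19 = 0.44.
Economy A: TFP = 2.4 − 1.776 − 0.912 − 0.616 = -0.904%.
Economy B: TFP = 3.9 − 2.664 − 0.969 − 0.264 = 0.003%.
Difference = -0.904 − (0.003) = -0.907 pp.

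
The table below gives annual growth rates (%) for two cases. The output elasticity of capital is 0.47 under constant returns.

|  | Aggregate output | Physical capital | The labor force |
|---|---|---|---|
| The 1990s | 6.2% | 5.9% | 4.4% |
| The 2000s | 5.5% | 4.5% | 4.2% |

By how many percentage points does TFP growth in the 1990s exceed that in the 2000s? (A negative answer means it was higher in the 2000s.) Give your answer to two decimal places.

Labor's share = 1 − 0.47 = 0.53.
The 1990s: TFP = 6.2 − 2.773 − 2.332 = 1.095%.
The 2000s: TFP = 5.5 − 2.115 − 2.226 = 1.159%.
Difference = 1.095 − (1.159) = -0.064 pp.

-0.06 percentage points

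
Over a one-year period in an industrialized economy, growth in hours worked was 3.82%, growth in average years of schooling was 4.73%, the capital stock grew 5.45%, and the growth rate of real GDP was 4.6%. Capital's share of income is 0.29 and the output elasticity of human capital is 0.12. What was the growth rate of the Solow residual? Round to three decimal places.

Labor's share = 1 − 0.29 − 0.12 = 0.59.
The capital stock: 0.29 × 5.45 = 1.5805 pp.
Average years of schooling: 0.12 × 4.73 = 0.5676 pp.
Hours worked: 0.59 × 3.82 = 2.2538 pp.
TFP growth = 4.6 − 4.4019 = 0.1981%.

0.198%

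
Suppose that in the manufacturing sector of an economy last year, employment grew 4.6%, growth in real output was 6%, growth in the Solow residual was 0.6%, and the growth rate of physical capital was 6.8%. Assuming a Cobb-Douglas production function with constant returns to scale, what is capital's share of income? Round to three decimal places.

0.364

gY = gA + α·gK + (1−α)·gL, so gY − gA − gL = α(gK − gL).
6 − 0.6 − 4.6 = α × (6.8 − 4.6).
0.8 = 2.2 α, so α = 0.36364.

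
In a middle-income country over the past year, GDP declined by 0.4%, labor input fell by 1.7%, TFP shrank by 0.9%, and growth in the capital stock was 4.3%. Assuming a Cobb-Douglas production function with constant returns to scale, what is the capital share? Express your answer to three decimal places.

gY = gA + α·gK + (1−α)·gL, so gY − gA − gL = α(gK − gL).
-0.4 + 0.9 + 1.7 = α × (4.3 − (-1.7)).
2.2 = 6 α, so α = 0.36667.

The capital share is 0.367.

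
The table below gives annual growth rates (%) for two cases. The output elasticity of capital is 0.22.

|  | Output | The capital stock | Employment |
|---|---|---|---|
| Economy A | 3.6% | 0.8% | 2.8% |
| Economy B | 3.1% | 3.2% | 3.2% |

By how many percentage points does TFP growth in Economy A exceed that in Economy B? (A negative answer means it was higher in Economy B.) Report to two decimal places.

Labor's share = 1 − 0.22 = 0.78.
Economy A: TFP = 3.6 − 0.176 − 2.184 = 1.24%.
Economy B: TFP = 3.1 − 0.704 − 2.496 = -0.1%.
Difference = 1.24 − (-0.1) = 1.34 pp.

1.34 percentage points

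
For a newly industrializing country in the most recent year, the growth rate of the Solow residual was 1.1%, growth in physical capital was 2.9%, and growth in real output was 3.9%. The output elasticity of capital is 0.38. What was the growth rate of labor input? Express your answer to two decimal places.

2.74%

Labor's share = 1 − 0.38 = 0.62.
gY = gA + 0.38×2.9 + 0.62×g.
0.62×g = 3.9 − 1.1 − 1.102 = 1.698.
g = 1.698 / 0.62 = 2.7387%.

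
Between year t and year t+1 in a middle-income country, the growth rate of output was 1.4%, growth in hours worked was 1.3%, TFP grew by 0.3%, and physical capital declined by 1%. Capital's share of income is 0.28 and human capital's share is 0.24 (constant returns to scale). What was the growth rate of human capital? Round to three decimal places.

Labor's share = 1 − 0.28 − 0.24 = 0.48.
gY = gA + 0.28×(-1) + 0.48×1.3 + 0.24×g.
0.24×g = 1.4 − 0.3 − 0.344 = 0.756.
g = 0.756 / 0.24 = 3.15%.

Human capital growth was 3.150%.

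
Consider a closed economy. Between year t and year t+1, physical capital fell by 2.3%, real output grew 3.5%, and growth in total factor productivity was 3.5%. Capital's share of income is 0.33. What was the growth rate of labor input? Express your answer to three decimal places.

1.133%

Labor's share = 1 − 0.33 = 0.67.
gY = gA + 0.33×(-2.3) + 0.67×g.
0.67×g = 3.5 − 3.5 + 0.759 = 0.759.
g = 0.759 / 0.67 = 1.13284%.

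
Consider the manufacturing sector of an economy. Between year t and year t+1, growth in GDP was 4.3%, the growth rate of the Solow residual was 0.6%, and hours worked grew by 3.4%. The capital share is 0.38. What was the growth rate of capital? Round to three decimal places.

Labor's share = 1 − 0.38 = 0.62.
gY = gA + 0.62×3.4 + 0.38×g.
0.38×g = 4.3 − 0.6 − 2.108 = 1.592.
g = 1.592 / 0.38 = 4.18947%.

4.189%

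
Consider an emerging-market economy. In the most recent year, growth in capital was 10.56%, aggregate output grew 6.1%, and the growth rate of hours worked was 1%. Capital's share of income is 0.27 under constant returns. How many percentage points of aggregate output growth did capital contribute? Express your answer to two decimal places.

2.85 pp

Contribution = share × growth = 0.27 × 10.56 = 2.8512 pp.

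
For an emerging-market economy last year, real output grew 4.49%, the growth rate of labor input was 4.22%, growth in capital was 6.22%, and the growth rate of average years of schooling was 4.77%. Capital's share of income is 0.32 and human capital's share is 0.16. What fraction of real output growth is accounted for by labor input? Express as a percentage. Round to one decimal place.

48.9%

Labor's share = 1 − 0.32 − 0.16 = 0.52.
Labor input contributed 0.52 × 4.22 = 2.1944 pp.
Share of growth = 2.1944 / 4.49 × 100 = 48.873%.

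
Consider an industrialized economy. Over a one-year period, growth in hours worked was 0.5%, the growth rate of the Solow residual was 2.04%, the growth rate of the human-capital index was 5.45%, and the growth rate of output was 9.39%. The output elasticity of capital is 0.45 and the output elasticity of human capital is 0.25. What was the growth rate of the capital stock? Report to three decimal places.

Labor's share = 1 − 0.45 − 0.25 = 0.3.
gY = gA + 0.25×5.45 + 0.3×0.5 + 0.45×g.
0.45×g = 9.39 − 2.04 − 1.5125 = 5.8375.
g = 5.8375 / 0.45 = 12.97222%.

12.972%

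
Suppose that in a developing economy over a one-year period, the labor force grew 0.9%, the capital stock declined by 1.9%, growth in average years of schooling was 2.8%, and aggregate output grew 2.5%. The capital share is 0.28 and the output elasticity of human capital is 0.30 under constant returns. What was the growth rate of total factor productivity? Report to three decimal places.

1.814%

Labor's share = 1 − 0.28 − 0.3 = 0.42.
The capital stock: 0.28 × (-1.9) = -0.532 pp.
Average years of schooling: 0.3 × 2.8 = 0.84 pp.
The labor force: 0.42 × 0.9 = 0.378 pp.
TFP growth = 2.5 − 0.686 = 1.814%.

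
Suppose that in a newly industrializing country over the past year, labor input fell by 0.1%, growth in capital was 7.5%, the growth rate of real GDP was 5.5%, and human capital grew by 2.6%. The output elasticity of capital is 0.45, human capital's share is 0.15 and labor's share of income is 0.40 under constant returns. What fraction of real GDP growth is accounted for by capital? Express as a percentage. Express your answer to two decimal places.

Capital contributed 0.45 × 7.5 = 3.375 pp.
Share of growth = 3.375 / 5.5 × 100 = 61.3636%.

61.36%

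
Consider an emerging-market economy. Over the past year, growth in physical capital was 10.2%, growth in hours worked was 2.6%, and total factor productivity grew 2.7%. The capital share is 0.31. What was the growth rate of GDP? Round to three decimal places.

GDP growth was 7.656%.

Labor's share = 1 − 0.31 = 0.69.
Physical capital: 0.31 × 10.2 = 3.162 pp.
Hours worked: 0.69 × 2.6 = 1.794 pp.
Output growth = 2.7 + 4.956 = 7.656%.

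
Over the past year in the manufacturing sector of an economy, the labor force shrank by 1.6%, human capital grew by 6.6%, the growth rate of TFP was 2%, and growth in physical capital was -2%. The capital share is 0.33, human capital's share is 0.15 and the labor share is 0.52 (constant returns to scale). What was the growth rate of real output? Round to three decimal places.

Labor's share = 1 − 0.33 − 0.15 = 0.52.
Physical capital: 0.33 × (-2) = -0.66 pp.
Human capital: 0.15 × 6.6 = 0.99 pp.
The labor force: 0.52 × (-1.6) = -0.832 pp.
Output growth = 2 + (-0.502) = 1.498%.

Real output growth was 1.498%.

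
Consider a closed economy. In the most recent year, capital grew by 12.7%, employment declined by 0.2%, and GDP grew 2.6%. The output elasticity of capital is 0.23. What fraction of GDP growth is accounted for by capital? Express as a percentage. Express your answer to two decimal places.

Capital accounted for 112.35% of growth.

Capital contributed 0.23 × 12.7 = 2.921 pp.
Share of growth = 2.921 / 2.6 × 100 = 112.3462%.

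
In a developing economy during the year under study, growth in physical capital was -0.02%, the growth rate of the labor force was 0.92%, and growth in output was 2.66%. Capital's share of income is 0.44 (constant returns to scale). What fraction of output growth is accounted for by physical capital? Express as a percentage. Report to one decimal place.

Physical capital contributed 0.44 × (-0.02) = -0.0088 pp.
Share of growth = -0.0088 / 2.66 × 100 = -0.331%.

-0.3%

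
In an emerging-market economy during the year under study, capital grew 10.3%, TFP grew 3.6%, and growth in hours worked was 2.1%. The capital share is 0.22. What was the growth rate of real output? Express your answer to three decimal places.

7.504%

Labor's share = 1 − 0.22 = 0.78.
Capital: 0.22 × 10.3 = 2.266 pp.
Hours worked: 0.78 × 2.1 = 1.638 pp.
Output growth = 3.6 + 3.904 = 7.504%.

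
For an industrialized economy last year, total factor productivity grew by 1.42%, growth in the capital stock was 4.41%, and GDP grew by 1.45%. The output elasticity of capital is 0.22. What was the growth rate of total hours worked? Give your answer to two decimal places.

Labor's share = 1 − 0.22 = 0.78.
gY = gA + 0.22×4.41 + 0.78×g.
0.78×g = 1.45 − 1.42 − 0.9702 = -0.9402.
g = -0.9402 / 0.78 = -1.2054%.

-1.21%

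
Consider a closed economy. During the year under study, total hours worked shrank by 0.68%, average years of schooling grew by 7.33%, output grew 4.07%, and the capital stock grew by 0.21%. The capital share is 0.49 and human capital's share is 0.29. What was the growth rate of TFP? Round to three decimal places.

TFP growth was 1.991%.

Labor's share = 1 − 0.49 − 0.29 = 0.22.
The capital stock: 0.49 × 0.21 = 0.1029 pp.
Average years of schooling: 0.29 × 7.33 = 2.1257 pp.
Total hours worked: 0.22 × (-0.68) = -0.1496 pp.
TFP growth = 4.07 − 2.079 = 1.991%.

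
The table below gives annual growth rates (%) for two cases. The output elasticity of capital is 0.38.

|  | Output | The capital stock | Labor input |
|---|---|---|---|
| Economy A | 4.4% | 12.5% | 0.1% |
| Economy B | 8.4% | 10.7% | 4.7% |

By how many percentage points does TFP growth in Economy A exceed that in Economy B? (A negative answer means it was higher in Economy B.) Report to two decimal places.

-1.83 percentage points

Labor's share = 1 − 0.38 = 0.62.
Economy A: TFP = 4.4 − 4.75 − 0.062 = -0.412%.
Economy B: TFP = 8.4 − 4.066 − 2.914 = 1.42%.
Difference = -0.412 − (1.42) = -1.832 pp.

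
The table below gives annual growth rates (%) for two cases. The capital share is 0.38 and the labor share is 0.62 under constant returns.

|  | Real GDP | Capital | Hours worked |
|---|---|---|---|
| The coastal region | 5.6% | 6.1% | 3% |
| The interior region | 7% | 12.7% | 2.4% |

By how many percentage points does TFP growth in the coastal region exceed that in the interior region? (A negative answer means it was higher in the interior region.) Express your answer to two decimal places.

0.74 percentage points

Labor's share = 1 − 0.38 = 0.62.
The coastal region: TFP = 5.6 − 2.318 − 1.86 = 1.422%.
The interior region: TFP = 7 − 4.826 − 1.488 = 0.686%.
Difference = 1.422 − (0.686) = 0.736 pp.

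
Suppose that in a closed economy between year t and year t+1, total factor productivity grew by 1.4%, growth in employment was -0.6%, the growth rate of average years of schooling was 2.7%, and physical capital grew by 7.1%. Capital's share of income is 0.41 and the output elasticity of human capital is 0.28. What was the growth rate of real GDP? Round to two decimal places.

4.88%

Labor's share = 1 − 0.41 − 0.28 = 0.31.
Physical capital: 0.41 × 7.1 = 2.911 pp.
Average years of schooling: 0.28 × 2.7 = 0.756 pp.
Employment: 0.31 × (-0.6) = -0.186 pp.
Output growth = 1.4 + 3.481 = 4.881%.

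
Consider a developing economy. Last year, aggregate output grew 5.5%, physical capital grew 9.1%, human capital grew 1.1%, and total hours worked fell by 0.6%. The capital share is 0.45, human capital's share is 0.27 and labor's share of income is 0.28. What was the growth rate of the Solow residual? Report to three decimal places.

1.276%

Labor's share = 1 − 0.45 − 0.27 = 0.28.
Physical capital: 0.45 × 9.1 = 4.095 pp.
Human capital: 0.27 × 1.1 = 0.297 pp.
Total hours worked: 0.28 × (-0.6) = -0.168 pp.
TFP growth = 5.5 − 4.224 = 1.276%.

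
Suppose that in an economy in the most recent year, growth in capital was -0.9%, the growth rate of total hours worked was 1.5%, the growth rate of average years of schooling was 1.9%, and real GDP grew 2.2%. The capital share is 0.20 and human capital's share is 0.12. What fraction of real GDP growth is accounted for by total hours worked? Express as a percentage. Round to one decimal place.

46.4%

Labor's share = 1 − 0.2 − 0.12 = 0.68.
Total hours worked contributed 0.68 × 1.5 = 1.02 pp.
Share of growth = 1.02 / 2.2 × 100 = 46.364%.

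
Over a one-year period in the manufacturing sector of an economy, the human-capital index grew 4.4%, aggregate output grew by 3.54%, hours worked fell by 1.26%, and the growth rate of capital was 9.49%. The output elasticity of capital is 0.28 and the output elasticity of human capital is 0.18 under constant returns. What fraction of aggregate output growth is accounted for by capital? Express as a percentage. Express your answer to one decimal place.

Capital contributed 0.28 × 9.49 = 2.6572 pp.
Share of growth = 2.6572 / 3.54 × 100 = 75.062%.

75.1%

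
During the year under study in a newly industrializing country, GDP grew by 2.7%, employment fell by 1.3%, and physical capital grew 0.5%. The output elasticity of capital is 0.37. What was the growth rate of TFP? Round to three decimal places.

3.334%

Labor's share = 1 − 0.37 = 0.63.
Physical capital: 0.37 × 0.5 = 0.185 pp.
Employment: 0.63 × (-1.3) = -0.819 pp.
TFP growth = 2.7 + 0.634 = 3.334%.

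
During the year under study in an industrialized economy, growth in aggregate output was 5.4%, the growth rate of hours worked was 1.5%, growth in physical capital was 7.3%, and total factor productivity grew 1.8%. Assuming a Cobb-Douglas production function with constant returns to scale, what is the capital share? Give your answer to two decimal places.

0.36

gY = gA + α·gK + (1−α)·gL, so gY − gA − gL = α(gK − gL).
5.4 − 1.8 − 1.5 = α × (7.3 − 1.5).
2.1 = 5.8 α, so α = 0.3621.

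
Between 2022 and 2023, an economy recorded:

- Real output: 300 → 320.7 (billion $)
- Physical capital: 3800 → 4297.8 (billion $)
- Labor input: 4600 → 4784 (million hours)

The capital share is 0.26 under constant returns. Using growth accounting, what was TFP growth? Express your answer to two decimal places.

Real output growth = (320.7 − 300) / 300 = 6.9%.
Physical capital growth = (4297.8 − 3800) / 3800 = 13.1%.
Labor input growth = (4784 − 4600) / 4600 = 4%.
Labor's share = 1 − 0.26 = 0.74.
Physical capital: 0.26 × 13.1 = 3.406 pp.
Labor input: 0.74 × 4 = 2.96 pp.
TFP growth = 6.9 − 6.366 = 0.534%.

TFP grew 0.53%.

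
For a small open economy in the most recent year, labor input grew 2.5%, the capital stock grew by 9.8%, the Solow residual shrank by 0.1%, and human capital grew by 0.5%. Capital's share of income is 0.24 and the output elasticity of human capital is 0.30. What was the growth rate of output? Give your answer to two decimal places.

Labor's share = 1 − 0.24 − 0.3 = 0.46.
The capital stock: 0.24 × 9.8 = 2.352 pp.
Human capital: 0.3 × 0.5 = 0.15 pp.
Labor input: 0.46 × 2.5 = 1.15 pp.
Output growth = -0.1 + 3.652 = 3.552%.

Output grew 3.55%.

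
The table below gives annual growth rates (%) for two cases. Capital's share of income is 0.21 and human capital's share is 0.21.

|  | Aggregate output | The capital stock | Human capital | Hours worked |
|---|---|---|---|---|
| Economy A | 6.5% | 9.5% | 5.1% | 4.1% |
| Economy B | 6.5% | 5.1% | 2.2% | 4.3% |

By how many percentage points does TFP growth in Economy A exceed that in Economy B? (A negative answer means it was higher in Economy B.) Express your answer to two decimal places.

-1.42 percentage points

Labor's share = 1 − 0.21 − 0.21 = 0.58.
Economy A: TFP = 6.5 − 1.995 − 1.071 − 2.378 = 1.056%.
Economy B: TFP = 6.5 − 1.071 − 0.462 − 2.494 = 2.473%.
Difference = 1.056 − (2.473) = -1.417 pp.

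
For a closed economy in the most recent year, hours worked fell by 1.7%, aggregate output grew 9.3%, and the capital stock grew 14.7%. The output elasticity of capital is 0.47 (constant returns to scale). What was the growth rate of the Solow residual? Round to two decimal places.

3.29%

Labor's share = 1 − 0.47 = 0.53.
The capital stock: 0.47 × 14.7 = 6.909 pp.
Hours worked: 0.53 × (-1.7) = -0.901 pp.
TFP growth = 9.3 − 6.008 = 3.292%.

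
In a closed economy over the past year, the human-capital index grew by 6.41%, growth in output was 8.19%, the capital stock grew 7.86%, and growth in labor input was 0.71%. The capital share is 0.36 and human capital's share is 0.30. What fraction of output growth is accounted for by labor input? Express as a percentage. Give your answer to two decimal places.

Labor's share = 1 − 0.36 − 0.3 = 0.34.
Labor input contributed 0.34 × 0.71 = 0.2414 pp.
Share of growth = 0.2414 / 8.19 × 100 = 2.9475%.

Labor input accounted for 2.95% of growth.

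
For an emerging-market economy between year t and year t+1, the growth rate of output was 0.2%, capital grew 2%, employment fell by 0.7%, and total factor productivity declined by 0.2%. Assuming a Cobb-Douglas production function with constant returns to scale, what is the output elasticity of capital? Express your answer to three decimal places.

α = 0.407

gY = gA + α·gK + (1−α)·gL, so gY − gA − gL = α(gK − gL).
0.2 + 0.2 + 0.7 = α × (2 − (-0.7)).
1.1 = 2.7 α, so α = 0.40741.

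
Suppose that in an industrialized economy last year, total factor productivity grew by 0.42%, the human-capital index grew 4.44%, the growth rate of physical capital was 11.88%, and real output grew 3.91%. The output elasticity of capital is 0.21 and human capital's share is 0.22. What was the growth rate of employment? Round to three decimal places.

0.032%

Labor's share = 1 − 0.21 − 0.22 = 0.57.
gY = gA + 0.21×11.88 + 0.22×4.44 + 0.57×g.
0.57×g = 3.91 − 0.42 − 3.4716 = 0.0184.
g = 0.0184 / 0.57 = 0.03228%.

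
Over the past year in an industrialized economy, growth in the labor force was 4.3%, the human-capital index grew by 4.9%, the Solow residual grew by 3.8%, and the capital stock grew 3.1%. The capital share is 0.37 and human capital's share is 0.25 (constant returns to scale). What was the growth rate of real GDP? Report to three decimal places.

Labor's share = 1 − 0.37 − 0.25 = 0.38.
The capital stock: 0.37 × 3.1 = 1.147 pp.
The human-capital index: 0.25 × 4.9 = 1.225 pp.
The labor force: 0.38 × 4.3 = 1.634 pp.
Output growth = 3.8 + 4.006 = 7.806%.

Real GDP grew 7.806%.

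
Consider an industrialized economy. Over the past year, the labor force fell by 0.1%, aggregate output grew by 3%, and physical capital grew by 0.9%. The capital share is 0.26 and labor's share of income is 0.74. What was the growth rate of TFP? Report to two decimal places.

TFP growth was 2.84%.

Labor's share = 1 − 0.26 = 0.74.
Physical capital: 0.26 × 0.9 = 0.234 pp.
The labor force: 0.74 × (-0.1) = -0.074 pp.
TFP growth = 3 − 0.16 = 2.84%.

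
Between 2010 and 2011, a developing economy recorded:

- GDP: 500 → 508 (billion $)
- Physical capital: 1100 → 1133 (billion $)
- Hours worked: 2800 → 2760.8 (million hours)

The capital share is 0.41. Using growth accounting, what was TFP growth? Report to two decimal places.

GDP growth = (508 − 500) / 500 = 1.6%.
Physical capital growth = (1133 − 1100) / 1100 = 3%.
Hours worked growth = (2760.8 − 2800) / 2800 = -1.4%.
Labor's share = 1 − 0.41 = 0.59.
Physical capital: 0.41 × 3 = 1.23 pp.
Hours worked: 0.59 × (-1.4) = -0.826 pp.
TFP growth = 1.6 − 0.404 = 1.196%.

1.20%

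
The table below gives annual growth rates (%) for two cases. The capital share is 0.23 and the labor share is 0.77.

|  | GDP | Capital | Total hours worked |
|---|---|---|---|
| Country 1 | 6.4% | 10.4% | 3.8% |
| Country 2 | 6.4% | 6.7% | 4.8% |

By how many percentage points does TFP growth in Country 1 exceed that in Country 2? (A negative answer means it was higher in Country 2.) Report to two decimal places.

-0.08 percentage points

Labor's share = 1 − 0.23 = 0.77.
Country 1: TFP = 6.4 − 2.392 − 2.926 = 1.082%.
Country 2: TFP = 6.4 − 1.541 − 3.696 = 1.163%.
Difference = 1.082 − (1.163) = -0.081 pp.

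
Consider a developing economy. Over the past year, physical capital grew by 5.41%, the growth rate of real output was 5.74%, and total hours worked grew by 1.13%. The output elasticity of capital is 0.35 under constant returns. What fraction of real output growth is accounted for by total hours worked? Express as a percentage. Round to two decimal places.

Labor's share = 1 − 0.35 = 0.65.
Total hours worked contributed 0.65 × 1.13 = 0.7345 pp.
Share of growth = 0.7345 / 5.74 × 100 = 12.7962%.

12.80%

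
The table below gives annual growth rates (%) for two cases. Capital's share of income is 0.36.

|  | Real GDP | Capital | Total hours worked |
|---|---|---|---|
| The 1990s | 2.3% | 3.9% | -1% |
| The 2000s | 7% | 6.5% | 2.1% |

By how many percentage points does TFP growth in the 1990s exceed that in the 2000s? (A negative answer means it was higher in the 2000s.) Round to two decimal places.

Labor's share = 1 − 0.36 = 0.64.
The 1990s: TFP = 2.3 − 1.404 + 0.64 = 1.536%.
The 2000s: TFP = 7 − 2.34 − 1.344 = 3.316%.
Difference = 1.536 − (3.316) = -1.78 pp.

-1.78 percentage points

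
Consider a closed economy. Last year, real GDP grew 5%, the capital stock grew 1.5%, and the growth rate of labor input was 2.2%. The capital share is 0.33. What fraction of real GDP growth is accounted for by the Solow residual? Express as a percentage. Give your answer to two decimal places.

The Solow residual accounted for 60.62% of growth.

Labor's share = 1 − 0.33 = 0.67.
The capital stock: 0.33 × 1.5 = 0.495 pp.
Labor input: 0.67 × 2.2 = 1.474 pp.
TFP growth = 5 − 1.969 = 3.031%.
TFP share of growth = 3.031 / 5 × 100 = 60.62%.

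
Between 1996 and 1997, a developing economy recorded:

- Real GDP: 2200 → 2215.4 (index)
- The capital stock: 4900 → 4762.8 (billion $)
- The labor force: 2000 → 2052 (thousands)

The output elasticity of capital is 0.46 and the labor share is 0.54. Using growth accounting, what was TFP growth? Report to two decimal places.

TFP grew 0.58%.

Real GDP growth = (2215.4 − 2200) / 2200 = 0.7%.
The capital stock growth = (4762.8 − 4900) / 4900 = -2.8%.
The labor force growth = (2052 − 2000) / 2000 = 2.6%.
Labor's share = 1 − 0.46 = 0.54.
The capital stock: 0.46 × (-2.8) = -1.288 pp.
The labor force: 0.54 × 2.6 = 1.404 pp.
TFP growth = 0.7 − 0.116 = 0.584%.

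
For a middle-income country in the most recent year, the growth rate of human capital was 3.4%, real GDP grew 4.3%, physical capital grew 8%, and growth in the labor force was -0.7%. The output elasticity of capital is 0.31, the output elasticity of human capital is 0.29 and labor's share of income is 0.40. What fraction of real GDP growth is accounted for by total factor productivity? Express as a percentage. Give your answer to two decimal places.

Total factor productivity accounted for 25.91% of growth.

Labor's share = 1 − 0.31 − 0.29 = 0.4.
Physical capital: 0.31 × 8 = 2.48 pp.
Human capital: 0.29 × 3.4 = 0.986 pp.
The labor force: 0.4 × (-0.7) = -0.28 pp.
TFP growth = 4.3 − 3.186 = 1.114%.
TFP share of growth = 1.114 / 4.3 × 100 = 25.907%.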